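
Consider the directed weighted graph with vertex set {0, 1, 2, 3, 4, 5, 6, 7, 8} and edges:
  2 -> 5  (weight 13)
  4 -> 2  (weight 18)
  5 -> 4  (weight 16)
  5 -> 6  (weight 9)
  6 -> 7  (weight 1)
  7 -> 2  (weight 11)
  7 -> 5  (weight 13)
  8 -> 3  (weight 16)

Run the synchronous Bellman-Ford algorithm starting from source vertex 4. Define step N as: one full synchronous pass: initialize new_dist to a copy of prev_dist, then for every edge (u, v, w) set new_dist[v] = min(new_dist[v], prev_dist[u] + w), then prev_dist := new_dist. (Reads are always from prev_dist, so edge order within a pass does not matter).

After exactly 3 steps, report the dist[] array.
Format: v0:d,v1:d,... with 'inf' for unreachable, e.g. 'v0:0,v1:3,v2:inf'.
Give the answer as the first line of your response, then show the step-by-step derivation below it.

v0:inf,v1:inf,v2:18,v3:inf,v4:0,v5:31,v6:40,v7:inf,v8:inf

step 1: dist = v0:inf,v1:inf,v2:18,v3:inf,v4:0,v5:inf,v6:inf,v7:inf,v8:inf
step 2: dist = v0:inf,v1:inf,v2:18,v3:inf,v4:0,v5:31,v6:inf,v7:inf,v8:inf
step 3: dist = v0:inf,v1:inf,v2:18,v3:inf,v4:0,v5:31,v6:40,v7:inf,v8:inf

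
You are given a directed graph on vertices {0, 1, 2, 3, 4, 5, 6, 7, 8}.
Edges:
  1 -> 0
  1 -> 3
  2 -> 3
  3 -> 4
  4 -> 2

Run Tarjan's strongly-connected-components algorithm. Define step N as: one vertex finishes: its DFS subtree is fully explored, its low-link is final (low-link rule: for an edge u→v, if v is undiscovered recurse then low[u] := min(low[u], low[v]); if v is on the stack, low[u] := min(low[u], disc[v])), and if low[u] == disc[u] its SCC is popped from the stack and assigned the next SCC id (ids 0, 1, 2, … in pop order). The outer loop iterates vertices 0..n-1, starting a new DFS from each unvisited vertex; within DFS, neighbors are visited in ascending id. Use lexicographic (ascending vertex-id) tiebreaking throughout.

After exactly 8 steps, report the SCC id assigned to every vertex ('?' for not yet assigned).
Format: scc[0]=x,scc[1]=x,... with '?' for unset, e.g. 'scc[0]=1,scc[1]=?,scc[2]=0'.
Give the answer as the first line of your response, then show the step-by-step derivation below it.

scc[0]=0,scc[1]=2,scc[2]=1,scc[3]=1,scc[4]=1,scc[5]=3,scc[6]=4,scc[7]=5,scc[8]=?

step 1: low=(low[0]=0,low[1]=?,low[2]=?,low[3]=?,low[4]=?,low[5]=?,low[6]=?,low[7]=?,low[8]=?); scc=(scc[0]=0,scc[1]=?,scc[2]=?,scc[3]=?,scc[4]=?,scc[5]=?,scc[6]=?,scc[7]=?,scc[8]=?)
step 2: low=(low[0]=0,low[1]=1,low[2]=2,low[3]=2,low[4]=3,low[5]=?,low[6]=?,low[7]=?,low[8]=?); scc=(scc[0]=0,scc[1]=?,scc[2]=?,scc[3]=?,scc[4]=?,scc[5]=?,scc[6]=?,scc[7]=?,scc[8]=?)
step 3: low=(low[0]=0,low[1]=1,low[2]=2,low[3]=2,low[4]=2,low[5]=?,low[6]=?,low[7]=?,low[8]=?); scc=(scc[0]=0,scc[1]=?,scc[2]=?,scc[3]=?,scc[4]=?,scc[5]=?,scc[6]=?,scc[7]=?,scc[8]=?)
step 4: low=(low[0]=0,low[1]=1,low[2]=2,low[3]=2,low[4]=2,low[5]=?,low[6]=?,low[7]=?,low[8]=?); scc=(scc[0]=0,scc[1]=?,scc[2]=1,scc[3]=1,scc[4]=1,scc[5]=?,scc[6]=?,scc[7]=?,scc[8]=?)
step 5: low=(low[0]=0,low[1]=1,low[2]=2,low[3]=2,low[4]=2,low[5]=?,low[6]=?,low[7]=?,low[8]=?); scc=(scc[0]=0,scc[1]=2,scc[2]=1,scc[3]=1,scc[4]=1,scc[5]=?,scc[6]=?,scc[7]=?,scc[8]=?)
step 6: low=(low[0]=0,low[1]=1,low[2]=2,low[3]=2,low[4]=2,low[5]=5,low[6]=?,low[7]=?,low[8]=?); scc=(scc[0]=0,scc[1]=2,scc[2]=1,scc[3]=1,scc[4]=1,scc[5]=3,scc[6]=?,scc[7]=?,scc[8]=?)
step 7: low=(low[0]=0,low[1]=1,low[2]=2,low[3]=2,low[4]=2,low[5]=5,low[6]=6,low[7]=?,low[8]=?); scc=(scc[0]=0,scc[1]=2,scc[2]=1,scc[3]=1,scc[4]=1,scc[5]=3,scc[6]=4,scc[7]=?,scc[8]=?)
step 8: low=(low[0]=0,low[1]=1,low[2]=2,low[3]=2,low[4]=2,low[5]=5,low[6]=6,low[7]=7,low[8]=?); scc=(scc[0]=0,scc[1]=2,scc[2]=1,scc[3]=1,scc[4]=1,scc[5]=3,scc[6]=4,scc[7]=5,scc[8]=?)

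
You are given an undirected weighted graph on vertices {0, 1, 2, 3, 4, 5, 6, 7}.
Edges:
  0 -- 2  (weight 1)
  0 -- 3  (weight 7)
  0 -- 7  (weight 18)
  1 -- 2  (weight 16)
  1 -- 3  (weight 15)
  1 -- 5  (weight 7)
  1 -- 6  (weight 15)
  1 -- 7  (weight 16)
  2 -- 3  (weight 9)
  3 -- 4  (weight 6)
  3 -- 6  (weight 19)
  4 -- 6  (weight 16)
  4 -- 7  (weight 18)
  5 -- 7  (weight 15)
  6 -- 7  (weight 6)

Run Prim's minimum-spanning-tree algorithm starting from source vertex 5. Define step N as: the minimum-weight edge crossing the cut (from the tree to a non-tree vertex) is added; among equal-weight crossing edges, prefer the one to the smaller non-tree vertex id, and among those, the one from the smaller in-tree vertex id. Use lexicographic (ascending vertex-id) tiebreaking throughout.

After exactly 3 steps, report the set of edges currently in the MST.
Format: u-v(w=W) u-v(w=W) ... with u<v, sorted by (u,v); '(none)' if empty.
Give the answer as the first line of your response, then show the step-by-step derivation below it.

1-3(w=15) 1-5(w=7) 3-4(w=6)

step 1: add edge 1-5 (w=7); MST = {1-5(w=7)}
step 2: add edge 1-3 (w=15); MST = {1-3(w=15) 1-5(w=7)}
step 3: add edge 3-4 (w=6); MST = {1-3(w=15) 1-5(w=7) 3-4(w=6)}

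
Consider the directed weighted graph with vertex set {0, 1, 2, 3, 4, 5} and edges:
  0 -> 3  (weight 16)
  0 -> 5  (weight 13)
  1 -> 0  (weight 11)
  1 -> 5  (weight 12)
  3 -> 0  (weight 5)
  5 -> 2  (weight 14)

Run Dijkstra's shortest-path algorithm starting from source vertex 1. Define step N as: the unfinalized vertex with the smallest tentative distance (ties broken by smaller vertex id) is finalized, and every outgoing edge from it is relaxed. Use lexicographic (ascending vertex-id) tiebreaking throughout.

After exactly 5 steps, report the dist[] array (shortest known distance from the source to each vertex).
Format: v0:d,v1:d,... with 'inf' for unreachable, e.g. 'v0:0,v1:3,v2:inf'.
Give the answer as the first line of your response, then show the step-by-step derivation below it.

v0:11,v1:0,v2:26,v3:27,v4:inf,v5:12

step 1: dist = v0:11,v1:0,v2:inf,v3:inf,v4:inf,v5:12
step 2: dist = v0:11,v1:0,v2:inf,v3:27,v4:inf,v5:12
step 3: dist = v0:11,v1:0,v2:26,v3:27,v4:inf,v5:12
step 4: dist = v0:11,v1:0,v2:26,v3:27,v4:inf,v5:12
step 5: dist = v0:11,v1:0,v2:26,v3:27,v4:inf,v5:12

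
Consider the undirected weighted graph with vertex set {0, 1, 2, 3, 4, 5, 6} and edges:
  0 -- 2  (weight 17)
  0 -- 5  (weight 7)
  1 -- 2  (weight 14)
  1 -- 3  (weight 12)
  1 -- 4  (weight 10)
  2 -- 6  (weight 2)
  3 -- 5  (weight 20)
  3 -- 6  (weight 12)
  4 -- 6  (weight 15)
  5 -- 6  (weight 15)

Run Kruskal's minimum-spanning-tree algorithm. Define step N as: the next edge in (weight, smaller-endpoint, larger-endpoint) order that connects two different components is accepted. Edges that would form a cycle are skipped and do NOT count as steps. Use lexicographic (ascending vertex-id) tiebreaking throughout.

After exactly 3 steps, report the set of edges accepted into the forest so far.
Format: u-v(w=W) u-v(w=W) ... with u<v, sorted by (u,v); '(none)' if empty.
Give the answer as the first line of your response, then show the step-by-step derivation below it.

0-5(w=7) 1-4(w=10) 2-6(w=2)

step 1: add edge 2-6 (w=2); MST = {2-6(w=2)}
step 2: add edge 0-5 (w=7); MST = {0-5(w=7) 2-6(w=2)}
step 3: add edge 1-4 (w=10); MST = {0-5(w=7) 1-4(w=10) 2-6(w=2)}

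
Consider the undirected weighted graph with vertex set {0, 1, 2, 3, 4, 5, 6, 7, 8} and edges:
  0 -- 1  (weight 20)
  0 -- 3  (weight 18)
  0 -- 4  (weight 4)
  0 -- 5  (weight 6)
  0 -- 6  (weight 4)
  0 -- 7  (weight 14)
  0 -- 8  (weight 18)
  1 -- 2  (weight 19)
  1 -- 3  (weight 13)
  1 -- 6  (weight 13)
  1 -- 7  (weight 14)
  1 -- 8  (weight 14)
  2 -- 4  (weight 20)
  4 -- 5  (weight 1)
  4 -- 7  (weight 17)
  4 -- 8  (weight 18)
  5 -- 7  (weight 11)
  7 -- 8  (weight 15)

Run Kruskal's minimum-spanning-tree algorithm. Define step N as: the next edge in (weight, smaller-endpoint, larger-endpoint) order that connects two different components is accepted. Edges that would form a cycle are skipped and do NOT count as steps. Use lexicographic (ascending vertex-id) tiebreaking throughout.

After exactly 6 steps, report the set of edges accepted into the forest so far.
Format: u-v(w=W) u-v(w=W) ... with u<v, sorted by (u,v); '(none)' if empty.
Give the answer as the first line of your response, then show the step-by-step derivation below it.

0-4(w=4) 0-6(w=4) 1-3(w=13) 1-6(w=13) 4-5(w=1) 5-7(w=11)

step 1: add edge 4-5 (w=1); MST = {4-5(w=1)}
step 2: add edge 0-4 (w=4); MST = {0-4(w=4) 4-5(w=1)}
step 3: add edge 0-6 (w=4); MST = {0-4(w=4) 0-6(w=4) 4-5(w=1)}
step 4: add edge 5-7 (w=11); MST = {0-4(w=4) 0-6(w=4) 4-5(w=1) 5-7(w=11)}
step 5: add edge 1-3 (w=13); MST = {0-4(w=4) 0-6(w=4) 1-3(w=13) 4-5(w=1) 5-7(w=11)}
step 6: add edge 1-6 (w=13); MST = {0-4(w=4) 0-6(w=4) 1-3(w=13) 1-6(w=13) 4-5(w=1) 5-7(w=11)}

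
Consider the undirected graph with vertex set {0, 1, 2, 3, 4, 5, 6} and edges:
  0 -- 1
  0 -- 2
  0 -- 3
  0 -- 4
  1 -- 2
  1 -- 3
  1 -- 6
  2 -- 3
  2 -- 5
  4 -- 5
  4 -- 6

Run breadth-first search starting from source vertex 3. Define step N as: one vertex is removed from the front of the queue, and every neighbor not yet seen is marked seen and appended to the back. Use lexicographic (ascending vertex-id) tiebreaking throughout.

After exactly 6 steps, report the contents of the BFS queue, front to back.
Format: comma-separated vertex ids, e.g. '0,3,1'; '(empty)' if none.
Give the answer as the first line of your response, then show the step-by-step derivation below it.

5

step 1: dequeue 3; queue=[0,1,2]; order=3
step 2: dequeue 0; queue=[1,2,4]; order=3,0
step 3: dequeue 1; queue=[2,4,6]; order=3,0,1
step 4: dequeue 2; queue=[4,6,5]; order=3,0,1,2
step 5: dequeue 4; queue=[6,5]; order=3,0,1,2,4
step 6: dequeue 6; queue=[5]; order=3,0,1,2,4,6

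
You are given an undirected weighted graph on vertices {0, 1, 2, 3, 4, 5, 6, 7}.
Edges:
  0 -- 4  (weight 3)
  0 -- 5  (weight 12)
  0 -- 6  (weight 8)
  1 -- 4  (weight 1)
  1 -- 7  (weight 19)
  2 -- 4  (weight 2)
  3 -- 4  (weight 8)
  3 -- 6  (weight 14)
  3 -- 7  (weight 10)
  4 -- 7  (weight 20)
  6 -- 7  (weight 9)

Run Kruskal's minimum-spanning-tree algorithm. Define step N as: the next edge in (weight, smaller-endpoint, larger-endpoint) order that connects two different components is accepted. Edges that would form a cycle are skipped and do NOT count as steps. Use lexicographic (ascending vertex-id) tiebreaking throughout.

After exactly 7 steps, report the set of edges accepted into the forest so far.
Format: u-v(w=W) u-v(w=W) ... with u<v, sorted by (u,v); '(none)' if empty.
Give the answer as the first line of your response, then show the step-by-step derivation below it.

0-4(w=3) 0-5(w=12) 0-6(w=8) 1-4(w=1) 2-4(w=2) 3-4(w=8) 6-7(w=9)

step 1: add edge 1-4 (w=1); MST = {1-4(w=1)}
step 2: add edge 2-4 (w=2); MST = {1-4(w=1) 2-4(w=2)}
step 3: add edge 0-4 (w=3); MST = {0-4(w=3) 1-4(w=1) 2-4(w=2)}
step 4: add edge 0-6 (w=8); MST = {0-4(w=3) 0-6(w=8) 1-4(w=1) 2-4(w=2)}
step 5: add edge 3-4 (w=8); MST = {0-4(w=3) 0-6(w=8) 1-4(w=1) 2-4(w=2) 3-4(w=8)}
step 6: add edge 6-7 (w=9); MST = {0-4(w=3) 0-6(w=8) 1-4(w=1) 2-4(w=2) 3-4(w=8) 6-7(w=9)}
step 7: add edge 0-5 (w=12); MST = {0-4(w=3) 0-5(w=12) 0-6(w=8) 1-4(w=1) 2-4(w=2) 3-4(w=8) 6-7(w=9)}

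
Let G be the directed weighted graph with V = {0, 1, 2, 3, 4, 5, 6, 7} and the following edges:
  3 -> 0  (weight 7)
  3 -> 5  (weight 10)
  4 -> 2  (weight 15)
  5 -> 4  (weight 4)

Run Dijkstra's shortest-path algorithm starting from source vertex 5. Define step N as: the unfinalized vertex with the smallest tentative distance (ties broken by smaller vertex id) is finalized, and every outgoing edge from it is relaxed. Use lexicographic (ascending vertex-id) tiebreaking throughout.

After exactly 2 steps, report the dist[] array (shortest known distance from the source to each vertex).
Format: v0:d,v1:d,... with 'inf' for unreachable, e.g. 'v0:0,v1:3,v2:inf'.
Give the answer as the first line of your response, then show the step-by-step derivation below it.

v0:inf,v1:inf,v2:19,v3:inf,v4:4,v5:0,v6:inf,v7:inf

step 1: dist = v0:inf,v1:inf,v2:inf,v3:inf,v4:4,v5:0,v6:inf,v7:inf
step 2: dist = v0:inf,v1:inf,v2:19,v3:inf,v4:4,v5:0,v6:inf,v7:inf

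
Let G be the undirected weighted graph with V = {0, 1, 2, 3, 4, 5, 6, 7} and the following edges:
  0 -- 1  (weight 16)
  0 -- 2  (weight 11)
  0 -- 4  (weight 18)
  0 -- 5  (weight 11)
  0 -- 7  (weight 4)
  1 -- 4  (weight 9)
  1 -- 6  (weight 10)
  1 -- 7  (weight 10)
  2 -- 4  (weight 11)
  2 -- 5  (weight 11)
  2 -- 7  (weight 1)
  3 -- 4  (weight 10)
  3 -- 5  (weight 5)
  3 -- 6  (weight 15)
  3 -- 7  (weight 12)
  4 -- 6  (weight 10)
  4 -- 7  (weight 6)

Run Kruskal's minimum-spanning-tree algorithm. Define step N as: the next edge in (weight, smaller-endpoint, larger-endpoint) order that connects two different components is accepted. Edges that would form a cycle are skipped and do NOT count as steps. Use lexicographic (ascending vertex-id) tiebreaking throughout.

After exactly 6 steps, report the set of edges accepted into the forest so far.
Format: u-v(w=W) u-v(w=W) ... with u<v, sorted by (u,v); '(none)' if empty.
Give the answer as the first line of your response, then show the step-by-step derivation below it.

0-7(w=4) 1-4(w=9) 1-6(w=10) 2-7(w=1) 3-5(w=5) 4-7(w=6)

step 1: add edge 2-7 (w=1); MST = {2-7(w=1)}
step 2: add edge 0-7 (w=4); MST = {0-7(w=4) 2-7(w=1)}
step 3: add edge 3-5 (w=5); MST = {0-7(w=4) 2-7(w=1) 3-5(w=5)}
step 4: add edge 4-7 (w=6); MST = {0-7(w=4) 2-7(w=1) 3-5(w=5) 4-7(w=6)}
step 5: add edge 1-4 (w=9); MST = {0-7(w=4) 1-4(w=9) 2-7(w=1) 3-5(w=5) 4-7(w=6)}
step 6: add edge 1-6 (w=10); MST = {0-7(w=4) 1-4(w=9) 1-6(w=10) 2-7(w=1) 3-5(w=5) 4-7(w=6)}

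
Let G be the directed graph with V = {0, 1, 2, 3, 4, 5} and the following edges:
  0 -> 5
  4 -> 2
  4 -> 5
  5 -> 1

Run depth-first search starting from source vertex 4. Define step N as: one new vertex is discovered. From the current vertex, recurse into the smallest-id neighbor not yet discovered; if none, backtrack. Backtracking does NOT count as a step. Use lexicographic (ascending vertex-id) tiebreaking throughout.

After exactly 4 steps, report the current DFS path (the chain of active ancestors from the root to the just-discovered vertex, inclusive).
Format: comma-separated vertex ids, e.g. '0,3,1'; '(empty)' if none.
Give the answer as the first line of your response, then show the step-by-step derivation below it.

4,5,1

step 1: discover 4; path=4; order=4
step 2: discover 2; path=4>2; order=4,2
step 3: discover 5; path=4>5; order=4,2,5
step 4: discover 1; path=4>5>1; order=4,2,5,1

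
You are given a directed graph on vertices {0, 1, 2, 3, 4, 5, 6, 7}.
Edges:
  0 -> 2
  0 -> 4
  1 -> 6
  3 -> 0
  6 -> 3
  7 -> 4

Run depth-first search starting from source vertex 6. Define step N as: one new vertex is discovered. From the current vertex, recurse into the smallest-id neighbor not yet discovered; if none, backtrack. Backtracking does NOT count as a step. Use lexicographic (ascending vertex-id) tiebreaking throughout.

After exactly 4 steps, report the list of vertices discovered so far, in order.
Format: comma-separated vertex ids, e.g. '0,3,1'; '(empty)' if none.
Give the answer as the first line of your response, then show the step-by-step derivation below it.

6,3,0,2

step 1: discover 6; path=6; order=6
step 2: discover 3; path=6>3; order=6,3
step 3: discover 0; path=6>3>0; order=6,3,0
step 4: discover 2; path=6>3>0>2; order=6,3,0,2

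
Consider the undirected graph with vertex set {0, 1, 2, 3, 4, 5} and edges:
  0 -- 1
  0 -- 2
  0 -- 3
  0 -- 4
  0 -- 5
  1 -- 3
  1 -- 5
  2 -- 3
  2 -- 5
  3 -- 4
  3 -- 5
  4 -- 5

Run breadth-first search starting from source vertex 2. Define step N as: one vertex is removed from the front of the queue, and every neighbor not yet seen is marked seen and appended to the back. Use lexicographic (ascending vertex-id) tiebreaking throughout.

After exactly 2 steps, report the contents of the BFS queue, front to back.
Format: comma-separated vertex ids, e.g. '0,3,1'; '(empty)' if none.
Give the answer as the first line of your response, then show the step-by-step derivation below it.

3,5,1,4

step 1: dequeue 2; queue=[0,3,5]; order=2
step 2: dequeue 0; queue=[3,5,1,4]; order=2,0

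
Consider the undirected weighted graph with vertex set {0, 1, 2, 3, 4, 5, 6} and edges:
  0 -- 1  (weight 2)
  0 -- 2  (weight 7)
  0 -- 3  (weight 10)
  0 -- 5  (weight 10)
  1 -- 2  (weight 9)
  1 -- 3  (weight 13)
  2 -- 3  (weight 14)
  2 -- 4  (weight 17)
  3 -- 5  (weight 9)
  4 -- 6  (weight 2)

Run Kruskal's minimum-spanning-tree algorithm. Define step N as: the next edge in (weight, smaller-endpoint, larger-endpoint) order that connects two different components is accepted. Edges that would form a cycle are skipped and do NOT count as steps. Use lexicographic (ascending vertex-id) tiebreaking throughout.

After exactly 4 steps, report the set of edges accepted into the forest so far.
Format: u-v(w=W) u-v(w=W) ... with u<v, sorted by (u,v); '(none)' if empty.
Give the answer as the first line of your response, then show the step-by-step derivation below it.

0-1(w=2) 0-2(w=7) 3-5(w=9) 4-6(w=2)

step 1: add edge 0-1 (w=2); MST = {0-1(w=2)}
step 2: add edge 4-6 (w=2); MST = {0-1(w=2) 4-6(w=2)}
step 3: add edge 0-2 (w=7); MST = {0-1(w=2) 0-2(w=7) 4-6(w=2)}
step 4: add edge 3-5 (w=9); MST = {0-1(w=2) 0-2(w=7) 3-5(w=9) 4-6(w=2)}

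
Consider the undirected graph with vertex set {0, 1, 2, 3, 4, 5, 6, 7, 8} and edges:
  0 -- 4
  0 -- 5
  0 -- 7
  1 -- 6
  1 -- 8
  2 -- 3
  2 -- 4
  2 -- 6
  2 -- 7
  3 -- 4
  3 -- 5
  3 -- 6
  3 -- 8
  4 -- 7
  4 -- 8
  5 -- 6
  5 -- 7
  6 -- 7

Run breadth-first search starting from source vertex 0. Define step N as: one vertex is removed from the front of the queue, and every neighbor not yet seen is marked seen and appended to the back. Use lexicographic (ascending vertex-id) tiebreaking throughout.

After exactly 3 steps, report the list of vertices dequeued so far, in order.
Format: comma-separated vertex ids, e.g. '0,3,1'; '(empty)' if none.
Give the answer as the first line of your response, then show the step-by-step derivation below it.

0,4,5

step 1: dequeue 0; queue=[4,5,7]; order=0
step 2: dequeue 4; queue=[5,7,2,3,8]; order=0,4
step 3: dequeue 5; queue=[7,2,3,8,6]; order=0,4,5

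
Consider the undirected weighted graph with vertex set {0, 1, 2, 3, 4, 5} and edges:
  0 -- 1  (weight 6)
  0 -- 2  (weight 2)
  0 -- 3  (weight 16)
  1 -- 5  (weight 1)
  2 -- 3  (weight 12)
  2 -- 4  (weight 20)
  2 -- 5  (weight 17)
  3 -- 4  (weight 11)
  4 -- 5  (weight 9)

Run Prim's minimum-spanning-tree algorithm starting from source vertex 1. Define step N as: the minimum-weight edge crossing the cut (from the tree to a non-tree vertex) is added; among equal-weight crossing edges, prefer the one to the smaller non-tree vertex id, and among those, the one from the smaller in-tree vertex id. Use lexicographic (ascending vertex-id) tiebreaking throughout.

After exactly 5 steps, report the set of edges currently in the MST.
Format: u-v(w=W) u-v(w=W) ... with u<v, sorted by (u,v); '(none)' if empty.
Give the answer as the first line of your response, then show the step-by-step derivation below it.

0-1(w=6) 0-2(w=2) 1-5(w=1) 3-4(w=11) 4-5(w=9)

step 1: add edge 1-5 (w=1); MST = {1-5(w=1)}
step 2: add edge 0-1 (w=6); MST = {0-1(w=6) 1-5(w=1)}
step 3: add edge 0-2 (w=2); MST = {0-1(w=6) 0-2(w=2) 1-5(w=1)}
step 4: add edge 4-5 (w=9); MST = {0-1(w=6) 0-2(w=2) 1-5(w=1) 4-5(w=9)}
step 5: add edge 3-4 (w=11); MST = {0-1(w=6) 0-2(w=2) 1-5(w=1) 3-4(w=11) 4-5(w=9)}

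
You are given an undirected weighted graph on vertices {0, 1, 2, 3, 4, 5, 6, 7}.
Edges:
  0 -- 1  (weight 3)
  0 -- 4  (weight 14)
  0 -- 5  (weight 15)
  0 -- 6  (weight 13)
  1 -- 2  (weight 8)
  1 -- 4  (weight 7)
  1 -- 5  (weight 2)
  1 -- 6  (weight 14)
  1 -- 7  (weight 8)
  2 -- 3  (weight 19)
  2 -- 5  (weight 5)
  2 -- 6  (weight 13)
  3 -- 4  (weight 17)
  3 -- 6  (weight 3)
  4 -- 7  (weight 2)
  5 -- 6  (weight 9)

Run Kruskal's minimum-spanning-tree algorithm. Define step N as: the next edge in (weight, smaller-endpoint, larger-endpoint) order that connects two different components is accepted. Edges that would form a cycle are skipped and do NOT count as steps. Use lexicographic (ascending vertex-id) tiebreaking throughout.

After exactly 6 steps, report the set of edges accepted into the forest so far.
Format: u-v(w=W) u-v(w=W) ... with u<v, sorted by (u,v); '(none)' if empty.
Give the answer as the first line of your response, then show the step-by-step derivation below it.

0-1(w=3) 1-4(w=7) 1-5(w=2) 2-5(w=5) 3-6(w=3) 4-7(w=2)

step 1: add edge 1-5 (w=2); MST = {1-5(w=2)}
step 2: add edge 4-7 (w=2); MST = {1-5(w=2) 4-7(w=2)}
step 3: add edge 0-1 (w=3); MST = {0-1(w=3) 1-5(w=2) 4-7(w=2)}
step 4: add edge 3-6 (w=3); MST = {0-1(w=3) 1-5(w=2) 3-6(w=3) 4-7(w=2)}
step 5: add edge 2-5 (w=5); MST = {0-1(w=3) 1-5(w=2) 2-5(w=5) 3-6(w=3) 4-7(w=2)}
step 6: add edge 1-4 (w=7); MST = {0-1(w=3) 1-4(w=7) 1-5(w=2) 2-5(w=5) 3-6(w=3) 4-7(w=2)}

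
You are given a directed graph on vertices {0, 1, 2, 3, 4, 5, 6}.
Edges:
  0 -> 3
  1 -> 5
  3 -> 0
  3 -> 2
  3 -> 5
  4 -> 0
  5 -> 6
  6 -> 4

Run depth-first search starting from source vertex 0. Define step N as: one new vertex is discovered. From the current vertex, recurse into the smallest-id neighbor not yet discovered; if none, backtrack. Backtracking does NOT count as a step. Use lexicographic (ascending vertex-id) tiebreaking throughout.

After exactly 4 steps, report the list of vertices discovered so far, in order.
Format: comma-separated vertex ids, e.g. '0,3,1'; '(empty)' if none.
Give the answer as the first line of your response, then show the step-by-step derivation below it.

0,3,2,5

step 1: discover 0; path=0; order=0
step 2: discover 3; path=0>3; order=0,3
step 3: discover 2; path=0>3>2; order=0,3,2
step 4: discover 5; path=0>3>5; order=0,3,2,5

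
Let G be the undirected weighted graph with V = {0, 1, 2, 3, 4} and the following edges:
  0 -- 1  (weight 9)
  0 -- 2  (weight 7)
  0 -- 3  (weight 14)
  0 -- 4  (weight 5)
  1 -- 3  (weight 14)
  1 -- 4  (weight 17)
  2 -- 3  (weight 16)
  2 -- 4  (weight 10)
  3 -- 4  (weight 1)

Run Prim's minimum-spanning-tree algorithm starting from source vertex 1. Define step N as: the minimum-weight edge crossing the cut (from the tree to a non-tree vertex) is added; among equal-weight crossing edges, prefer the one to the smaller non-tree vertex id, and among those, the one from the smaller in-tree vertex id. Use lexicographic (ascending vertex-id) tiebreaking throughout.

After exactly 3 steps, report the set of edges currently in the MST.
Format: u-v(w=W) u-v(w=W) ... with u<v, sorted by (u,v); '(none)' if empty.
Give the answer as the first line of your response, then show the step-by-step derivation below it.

0-1(w=9) 0-4(w=5) 3-4(w=1)

step 1: add edge 0-1 (w=9); MST = {0-1(w=9)}
step 2: add edge 0-4 (w=5); MST = {0-1(w=9) 0-4(w=5)}
step 3: add edge 3-4 (w=1); MST = {0-1(w=9) 0-4(w=5) 3-4(w=1)}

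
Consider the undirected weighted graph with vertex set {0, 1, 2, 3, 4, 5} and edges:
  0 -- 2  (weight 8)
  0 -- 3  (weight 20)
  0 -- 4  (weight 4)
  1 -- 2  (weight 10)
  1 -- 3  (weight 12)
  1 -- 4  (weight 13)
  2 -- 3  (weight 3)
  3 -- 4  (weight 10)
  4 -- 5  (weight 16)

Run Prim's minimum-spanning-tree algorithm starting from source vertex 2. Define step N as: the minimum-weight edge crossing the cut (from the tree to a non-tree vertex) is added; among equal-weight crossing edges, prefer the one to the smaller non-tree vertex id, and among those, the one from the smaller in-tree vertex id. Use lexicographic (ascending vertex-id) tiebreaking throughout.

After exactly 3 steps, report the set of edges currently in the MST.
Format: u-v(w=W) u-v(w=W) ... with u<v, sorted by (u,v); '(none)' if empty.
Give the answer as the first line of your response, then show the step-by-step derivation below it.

0-2(w=8) 0-4(w=4) 2-3(w=3)

step 1: add edge 2-3 (w=3); MST = {2-3(w=3)}
step 2: add edge 0-2 (w=8); MST = {0-2(w=8) 2-3(w=3)}
step 3: add edge 0-4 (w=4); MST = {0-2(w=8) 0-4(w=4) 2-3(w=3)}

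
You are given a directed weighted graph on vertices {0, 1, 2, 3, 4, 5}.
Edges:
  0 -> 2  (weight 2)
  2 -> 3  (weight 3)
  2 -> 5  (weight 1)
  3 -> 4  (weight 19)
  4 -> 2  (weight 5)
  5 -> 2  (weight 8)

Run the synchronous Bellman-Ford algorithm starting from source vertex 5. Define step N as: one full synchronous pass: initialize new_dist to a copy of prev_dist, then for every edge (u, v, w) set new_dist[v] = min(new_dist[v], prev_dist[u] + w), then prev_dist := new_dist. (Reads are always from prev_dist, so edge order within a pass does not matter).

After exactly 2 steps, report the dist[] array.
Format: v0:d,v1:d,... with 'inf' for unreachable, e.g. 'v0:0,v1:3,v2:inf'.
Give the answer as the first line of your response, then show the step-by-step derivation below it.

v0:inf,v1:inf,v2:8,v3:11,v4:inf,v5:0

step 1: dist = v0:inf,v1:inf,v2:8,v3:inf,v4:inf,v5:0
step 2: dist = v0:inf,v1:inf,v2:8,v3:11,v4:inf,v5:0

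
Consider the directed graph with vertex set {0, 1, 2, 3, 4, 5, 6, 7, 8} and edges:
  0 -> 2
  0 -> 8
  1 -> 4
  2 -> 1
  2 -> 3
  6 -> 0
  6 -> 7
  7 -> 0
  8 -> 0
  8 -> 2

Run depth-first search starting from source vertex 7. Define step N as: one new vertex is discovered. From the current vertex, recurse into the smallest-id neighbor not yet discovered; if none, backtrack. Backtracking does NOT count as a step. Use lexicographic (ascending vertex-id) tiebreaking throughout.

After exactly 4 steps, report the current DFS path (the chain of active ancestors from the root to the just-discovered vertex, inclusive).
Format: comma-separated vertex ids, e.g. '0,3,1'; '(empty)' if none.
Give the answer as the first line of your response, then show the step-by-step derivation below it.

7,0,2,1

step 1: discover 7; path=7; order=7
step 2: discover 0; path=7>0; order=7,0
step 3: discover 2; path=7>0>2; order=7,0,2
step 4: discover 1; path=7>0>2>1; order=7,0,2,1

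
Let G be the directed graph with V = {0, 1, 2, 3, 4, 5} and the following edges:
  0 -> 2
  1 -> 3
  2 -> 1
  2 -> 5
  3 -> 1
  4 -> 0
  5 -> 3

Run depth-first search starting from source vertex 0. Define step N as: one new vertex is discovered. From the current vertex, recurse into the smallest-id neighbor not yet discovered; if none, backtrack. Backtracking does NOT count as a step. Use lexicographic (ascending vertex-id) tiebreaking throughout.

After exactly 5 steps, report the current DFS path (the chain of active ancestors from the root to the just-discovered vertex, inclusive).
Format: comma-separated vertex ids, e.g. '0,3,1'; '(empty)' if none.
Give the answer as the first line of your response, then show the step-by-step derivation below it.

0,2,5

step 1: discover 0; path=0; order=0
step 2: discover 2; path=0>2; order=0,2
step 3: discover 1; path=0>2>1; order=0,2,1
step 4: discover 3; path=0>2>1>3; order=0,2,1,3
step 5: discover 5; path=0>2>5; order=0,2,1,3,5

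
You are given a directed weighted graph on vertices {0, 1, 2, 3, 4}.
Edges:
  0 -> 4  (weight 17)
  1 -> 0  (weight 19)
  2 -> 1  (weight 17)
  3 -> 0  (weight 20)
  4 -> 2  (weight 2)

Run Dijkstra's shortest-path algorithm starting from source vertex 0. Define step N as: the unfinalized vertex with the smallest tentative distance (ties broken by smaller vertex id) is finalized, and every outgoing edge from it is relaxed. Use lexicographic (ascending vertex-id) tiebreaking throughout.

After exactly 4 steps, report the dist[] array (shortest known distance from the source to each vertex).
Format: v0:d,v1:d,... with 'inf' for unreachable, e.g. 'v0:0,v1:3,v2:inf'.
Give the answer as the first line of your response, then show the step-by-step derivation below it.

v0:0,v1:36,v2:19,v3:inf,v4:17

step 1: dist = v0:0,v1:inf,v2:inf,v3:inf,v4:17
step 2: dist = v0:0,v1:inf,v2:19,v3:inf,v4:17
step 3: dist = v0:0,v1:36,v2:19,v3:inf,v4:17
step 4: dist = v0:0,v1:36,v2:19,v3:inf,v4:17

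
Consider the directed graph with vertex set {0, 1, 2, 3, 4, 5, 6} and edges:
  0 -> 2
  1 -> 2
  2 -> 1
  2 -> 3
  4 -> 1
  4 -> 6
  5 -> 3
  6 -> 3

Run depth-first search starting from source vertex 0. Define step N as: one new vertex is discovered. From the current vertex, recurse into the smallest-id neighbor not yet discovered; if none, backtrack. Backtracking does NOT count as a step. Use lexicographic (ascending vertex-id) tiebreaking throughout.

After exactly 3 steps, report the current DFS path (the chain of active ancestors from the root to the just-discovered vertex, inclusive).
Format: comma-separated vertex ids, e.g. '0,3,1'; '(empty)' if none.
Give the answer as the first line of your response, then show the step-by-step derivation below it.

0,2,1

step 1: discover 0; path=0; order=0
step 2: discover 2; path=0>2; order=0,2
step 3: discover 1; path=0>2>1; order=0,2,1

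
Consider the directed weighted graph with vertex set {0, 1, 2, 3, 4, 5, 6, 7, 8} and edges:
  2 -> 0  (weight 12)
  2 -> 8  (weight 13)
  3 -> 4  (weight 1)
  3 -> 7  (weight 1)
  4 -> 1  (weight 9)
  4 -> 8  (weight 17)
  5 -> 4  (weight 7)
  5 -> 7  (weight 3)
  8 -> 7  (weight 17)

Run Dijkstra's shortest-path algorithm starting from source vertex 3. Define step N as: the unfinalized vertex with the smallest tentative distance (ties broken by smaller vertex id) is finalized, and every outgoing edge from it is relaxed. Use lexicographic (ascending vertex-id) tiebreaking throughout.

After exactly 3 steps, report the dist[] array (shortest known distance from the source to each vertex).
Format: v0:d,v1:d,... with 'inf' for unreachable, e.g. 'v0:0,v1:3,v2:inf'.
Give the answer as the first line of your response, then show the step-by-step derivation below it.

v0:inf,v1:10,v2:inf,v3:0,v4:1,v5:inf,v6:inf,v7:1,v8:18

step 1: dist = v0:inf,v1:inf,v2:inf,v3:0,v4:1,v5:inf,v6:inf,v7:1,v8:inf
step 2: dist = v0:inf,v1:10,v2:inf,v3:0,v4:1,v5:inf,v6:inf,v7:1,v8:18
step 3: dist = v0:inf,v1:10,v2:inf,v3:0,v4:1,v5:inf,v6:inf,v7:1,v8:18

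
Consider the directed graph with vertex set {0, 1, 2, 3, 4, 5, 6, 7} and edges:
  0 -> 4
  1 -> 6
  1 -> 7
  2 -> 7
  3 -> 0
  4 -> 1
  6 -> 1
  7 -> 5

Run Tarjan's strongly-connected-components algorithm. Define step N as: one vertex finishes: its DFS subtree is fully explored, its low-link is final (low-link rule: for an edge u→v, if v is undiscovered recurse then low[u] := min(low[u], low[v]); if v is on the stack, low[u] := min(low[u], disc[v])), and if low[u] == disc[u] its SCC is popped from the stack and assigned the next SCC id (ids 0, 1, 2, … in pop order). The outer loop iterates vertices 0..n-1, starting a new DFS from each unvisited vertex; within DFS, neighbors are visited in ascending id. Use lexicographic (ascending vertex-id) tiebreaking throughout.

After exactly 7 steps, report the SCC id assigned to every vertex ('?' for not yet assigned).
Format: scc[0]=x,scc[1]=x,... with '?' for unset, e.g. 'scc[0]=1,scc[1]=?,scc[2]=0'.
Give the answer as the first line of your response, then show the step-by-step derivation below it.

scc[0]=4,scc[1]=2,scc[2]=5,scc[3]=?,scc[4]=3,scc[5]=0,scc[6]=2,scc[7]=1

step 1: low=(low[0]=0,low[1]=2,low[2]=?,low[3]=?,low[4]=1,low[5]=?,low[6]=2,low[7]=?); scc=(scc[0]=?,scc[1]=?,scc[2]=?,scc[3]=?,scc[4]=?,scc[5]=?,scc[6]=?,scc[7]=?)
step 2: low=(low[0]=0,low[1]=2,low[2]=?,low[3]=?,low[4]=1,low[5]=5,low[6]=2,low[7]=4); scc=(scc[0]=?,scc[1]=?,scc[2]=?,scc[3]=?,scc[4]=?,scc[5]=0,scc[6]=?,scc[7]=?)
step 3: low=(low[0]=0,low[1]=2,low[2]=?,low[3]=?,low[4]=1,low[5]=5,low[6]=2,low[7]=4); scc=(scc[0]=?,scc[1]=?,scc[2]=?,scc[3]=?,scc[4]=?,scc[5]=0,scc[6]=?,scc[7]=1)
step 4: low=(low[0]=0,low[1]=2,low[2]=?,low[3]=?,low[4]=1,low[5]=5,low[6]=2,low[7]=4); scc=(scc[0]=?,scc[1]=2,scc[2]=?,scc[3]=?,scc[4]=?,scc[5]=0,scc[6]=2,scc[7]=1)
step 5: low=(low[0]=0,low[1]=2,low[2]=?,low[3]=?,low[4]=1,low[5]=5,low[6]=2,low[7]=4); scc=(scc[0]=?,scc[1]=2,scc[2]=?,scc[3]=?,scc[4]=3,scc[5]=0,scc[6]=2,scc[7]=1)
step 6: low=(low[0]=0,low[1]=2,low[2]=?,low[3]=?,low[4]=1,low[5]=5,low[6]=2,low[7]=4); scc=(scc[0]=4,scc[1]=2,scc[2]=?,scc[3]=?,scc[4]=3,scc[5]=0,scc[6]=2,scc[7]=1)
step 7: low=(low[0]=0,low[1]=2,low[2]=6,low[3]=?,low[4]=1,low[5]=5,low[6]=2,low[7]=4); scc=(scc[0]=4,scc[1]=2,scc[2]=5,scc[3]=?,scc[4]=3,scc[5]=0,scc[6]=2,scc[7]=1)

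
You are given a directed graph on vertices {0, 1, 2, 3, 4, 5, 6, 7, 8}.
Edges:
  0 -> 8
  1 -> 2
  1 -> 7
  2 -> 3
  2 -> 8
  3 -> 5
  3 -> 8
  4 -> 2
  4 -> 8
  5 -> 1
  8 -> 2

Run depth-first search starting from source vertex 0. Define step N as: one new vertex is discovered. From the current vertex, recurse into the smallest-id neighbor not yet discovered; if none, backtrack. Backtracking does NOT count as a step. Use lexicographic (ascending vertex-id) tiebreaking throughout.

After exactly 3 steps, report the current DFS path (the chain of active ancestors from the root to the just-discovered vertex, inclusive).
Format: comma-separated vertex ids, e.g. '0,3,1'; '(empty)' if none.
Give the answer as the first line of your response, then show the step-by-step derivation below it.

0,8,2

step 1: discover 0; path=0; order=0
step 2: discover 8; path=0>8; order=0,8
step 3: discover 2; path=0>8>2; order=0,8,2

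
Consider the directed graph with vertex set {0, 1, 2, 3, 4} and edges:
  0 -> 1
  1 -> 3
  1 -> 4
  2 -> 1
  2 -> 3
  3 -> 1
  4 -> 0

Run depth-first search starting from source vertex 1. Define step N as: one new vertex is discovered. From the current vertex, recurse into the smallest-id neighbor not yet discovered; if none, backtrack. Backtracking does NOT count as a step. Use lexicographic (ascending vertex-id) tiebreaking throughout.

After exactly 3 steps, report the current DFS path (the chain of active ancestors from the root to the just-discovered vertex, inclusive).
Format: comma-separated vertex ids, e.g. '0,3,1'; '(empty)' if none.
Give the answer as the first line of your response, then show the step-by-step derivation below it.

1,4

step 1: discover 1; path=1; order=1
step 2: discover 3; path=1>3; order=1,3
step 3: discover 4; path=1>4; order=1,3,4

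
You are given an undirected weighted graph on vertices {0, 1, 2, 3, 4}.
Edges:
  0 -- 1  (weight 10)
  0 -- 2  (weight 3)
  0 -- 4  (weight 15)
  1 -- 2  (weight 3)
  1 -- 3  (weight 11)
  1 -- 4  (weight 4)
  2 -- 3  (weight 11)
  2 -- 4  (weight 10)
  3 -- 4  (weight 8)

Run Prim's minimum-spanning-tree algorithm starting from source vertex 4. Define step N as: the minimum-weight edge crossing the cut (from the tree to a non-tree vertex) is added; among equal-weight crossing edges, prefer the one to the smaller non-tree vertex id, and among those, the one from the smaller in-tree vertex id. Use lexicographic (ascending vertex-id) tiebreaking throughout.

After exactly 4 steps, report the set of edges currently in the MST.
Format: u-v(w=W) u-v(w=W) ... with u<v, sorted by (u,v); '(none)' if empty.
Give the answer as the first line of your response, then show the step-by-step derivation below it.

0-2(w=3) 1-2(w=3) 1-4(w=4) 3-4(w=8)

step 1: add edge 1-4 (w=4); MST = {1-4(w=4)}
step 2: add edge 1-2 (w=3); MST = {1-2(w=3) 1-4(w=4)}
step 3: add edge 0-2 (w=3); MST = {0-2(w=3) 1-2(w=3) 1-4(w=4)}
step 4: add edge 3-4 (w=8); MST = {0-2(w=3) 1-2(w=3) 1-4(w=4) 3-4(w=8)}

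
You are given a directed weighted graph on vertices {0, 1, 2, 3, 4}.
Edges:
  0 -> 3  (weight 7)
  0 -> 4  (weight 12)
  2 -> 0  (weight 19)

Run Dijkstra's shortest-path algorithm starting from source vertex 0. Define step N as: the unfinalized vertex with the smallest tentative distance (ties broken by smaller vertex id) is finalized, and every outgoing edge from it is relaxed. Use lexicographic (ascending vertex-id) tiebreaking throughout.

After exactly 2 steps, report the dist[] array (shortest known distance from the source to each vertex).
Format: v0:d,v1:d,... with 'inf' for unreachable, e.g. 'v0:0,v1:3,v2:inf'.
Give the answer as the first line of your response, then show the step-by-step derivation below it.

v0:0,v1:inf,v2:inf,v3:7,v4:12

step 1: dist = v0:0,v1:inf,v2:inf,v3:7,v4:12
step 2: dist = v0:0,v1:inf,v2:inf,v3:7,v4:12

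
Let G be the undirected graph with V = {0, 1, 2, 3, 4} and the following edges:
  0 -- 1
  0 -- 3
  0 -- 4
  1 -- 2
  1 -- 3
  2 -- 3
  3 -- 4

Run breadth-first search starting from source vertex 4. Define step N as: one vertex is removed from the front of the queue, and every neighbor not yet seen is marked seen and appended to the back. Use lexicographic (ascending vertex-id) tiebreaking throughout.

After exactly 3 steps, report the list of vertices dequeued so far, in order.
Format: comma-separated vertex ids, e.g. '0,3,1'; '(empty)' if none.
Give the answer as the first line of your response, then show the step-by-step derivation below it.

4,0,3

step 1: dequeue 4; queue=[0,3]; order=4
step 2: dequeue 0; queue=[3,1]; order=4,0
step 3: dequeue 3; queue=[1,2]; order=4,0,3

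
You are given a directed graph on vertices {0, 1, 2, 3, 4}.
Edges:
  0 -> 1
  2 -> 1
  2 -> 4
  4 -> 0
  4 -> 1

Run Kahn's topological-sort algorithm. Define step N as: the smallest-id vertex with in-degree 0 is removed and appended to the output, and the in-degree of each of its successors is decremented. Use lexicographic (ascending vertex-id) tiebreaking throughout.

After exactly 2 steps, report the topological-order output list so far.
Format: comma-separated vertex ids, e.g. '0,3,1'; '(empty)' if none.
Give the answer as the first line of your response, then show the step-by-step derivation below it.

2,3

step 1: output 2; order=[2]; indeg=(1,2,0,0,0)
step 2: output 3; order=[2,3]; indeg=(1,2,0,0,0)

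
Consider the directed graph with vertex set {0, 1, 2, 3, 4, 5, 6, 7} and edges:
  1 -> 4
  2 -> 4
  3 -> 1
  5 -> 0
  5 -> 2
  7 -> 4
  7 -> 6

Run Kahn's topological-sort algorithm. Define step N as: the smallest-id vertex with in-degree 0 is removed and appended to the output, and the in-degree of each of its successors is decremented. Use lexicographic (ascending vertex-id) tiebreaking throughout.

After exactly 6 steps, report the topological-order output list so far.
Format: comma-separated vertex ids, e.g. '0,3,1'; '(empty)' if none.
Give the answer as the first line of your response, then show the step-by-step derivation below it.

3,1,5,0,2,7

step 1: output 3; order=[3]; indeg=(1,0,1,0,3,0,1,0)
step 2: output 1; order=[3,1]; indeg=(1,0,1,0,2,0,1,0)
step 3: output 5; order=[3,1,5]; indeg=(0,0,0,0,2,0,1,0)
step 4: output 0; order=[3,1,5,0]; indeg=(0,0,0,0,2,0,1,0)
step 5: output 2; order=[3,1,5,0,2]; indeg=(0,0,0,0,1,0,1,0)
step 6: output 7; order=[3,1,5,0,2,7]; indeg=(0,0,0,0,0,0,0,0)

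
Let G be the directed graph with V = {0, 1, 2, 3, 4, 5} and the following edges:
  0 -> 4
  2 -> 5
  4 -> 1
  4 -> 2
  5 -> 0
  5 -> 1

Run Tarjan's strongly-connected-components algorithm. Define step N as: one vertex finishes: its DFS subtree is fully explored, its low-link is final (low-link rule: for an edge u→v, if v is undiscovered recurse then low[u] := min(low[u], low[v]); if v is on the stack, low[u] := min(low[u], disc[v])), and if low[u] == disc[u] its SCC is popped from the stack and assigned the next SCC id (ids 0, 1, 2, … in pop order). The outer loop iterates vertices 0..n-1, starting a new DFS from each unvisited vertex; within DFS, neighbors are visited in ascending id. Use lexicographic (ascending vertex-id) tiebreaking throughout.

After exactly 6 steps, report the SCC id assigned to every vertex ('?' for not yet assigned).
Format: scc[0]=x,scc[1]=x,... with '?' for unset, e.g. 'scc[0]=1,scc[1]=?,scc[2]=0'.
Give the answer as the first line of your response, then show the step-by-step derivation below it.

scc[0]=1,scc[1]=0,scc[2]=1,scc[3]=2,scc[4]=1,scc[5]=1

step 1: low=(low[0]=0,low[1]=2,low[2]=?,low[3]=?,low[4]=1,low[5]=?); scc=(scc[0]=?,scc[1]=0,scc[2]=?,scc[3]=?,scc[4]=?,scc[5]=?)
step 2: low=(low[0]=0,low[1]=2,low[2]=3,low[3]=?,low[4]=1,low[5]=0); scc=(scc[0]=?,scc[1]=0,scc[2]=?,scc[3]=?,scc[4]=?,scc[5]=?)
step 3: low=(low[0]=0,low[1]=2,low[2]=0,low[3]=?,low[4]=1,low[5]=0); scc=(scc[0]=?,scc[1]=0,scc[2]=?,scc[3]=?,scc[4]=?,scc[5]=?)
step 4: low=(low[0]=0,low[1]=2,low[2]=0,low[3]=?,low[4]=0,low[5]=0); scc=(scc[0]=?,scc[1]=0,scc[2]=?,scc[3]=?,scc[4]=?,scc[5]=?)
step 5: low=(low[0]=0,low[1]=2,low[2]=0,low[3]=?,low[4]=0,low[5]=0); scc=(scc[0]=1,scc[1]=0,scc[2]=1,scc[3]=?,scc[4]=1,scc[5]=1)
step 6: low=(low[0]=0,low[1]=2,low[2]=0,low[3]=5,low[4]=0,low[5]=0); scc=(scc[0]=1,scc[1]=0,scc[2]=1,scc[3]=2,scc[4]=1,scc[5]=1)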